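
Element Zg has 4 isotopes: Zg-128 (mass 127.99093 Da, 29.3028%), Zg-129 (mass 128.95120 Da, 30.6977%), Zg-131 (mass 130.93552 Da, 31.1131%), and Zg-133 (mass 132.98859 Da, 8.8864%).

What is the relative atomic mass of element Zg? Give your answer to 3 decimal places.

129.646 Da

Average mass = Σ (abundance × isotope mass) = 0.293028 × 127.99093 + 0.306977 × 128.95120 + 0.311131 × 130.93552 + 0.088864 × 132.98859
= 37.504926 + 39.585053 + 40.738099 + 11.817898 = 129.645976 Da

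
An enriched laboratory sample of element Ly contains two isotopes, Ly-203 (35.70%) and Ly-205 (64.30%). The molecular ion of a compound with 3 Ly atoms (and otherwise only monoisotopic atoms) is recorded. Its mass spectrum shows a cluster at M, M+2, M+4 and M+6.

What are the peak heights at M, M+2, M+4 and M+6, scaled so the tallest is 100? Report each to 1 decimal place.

10.3 : 55.5 : 100.0 : 60.0

Expanding (0.3570 + 0.6430)^3:
P(M) = 0.3570^3 = 0.045499
P(M+2) = 3 × 0.3570^2 × 0.6430^1 = 0.245849
P(M+4) = 3 × 0.3570^1 × 0.6430^2 = 0.442804
P(M+6) = 0.6430^3 = 0.265848
The M+4 peak is largest (0.442804); scaling to 100 gives 10.3 : 55.5 : 100.0 : 60.0.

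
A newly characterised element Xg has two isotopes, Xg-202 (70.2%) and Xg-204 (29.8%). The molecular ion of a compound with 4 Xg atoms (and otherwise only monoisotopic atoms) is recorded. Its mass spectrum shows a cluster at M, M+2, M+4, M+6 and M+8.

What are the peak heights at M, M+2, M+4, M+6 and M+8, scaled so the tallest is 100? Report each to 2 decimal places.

58.89 : 100.00 : 63.68 : 18.02 : 1.91

The 4 Xg atoms are independent, so intensities follow the terms of (0.702 + 0.298)^4.
P(M) = 0.702^4 = 0.242856
P(M+2) = 4 × 0.702^3 × 0.298^1 = 0.412371
P(M+4) = 6 × 0.702^2 × 0.298^2 = 0.262578
P(M+6) = 4 × 0.702^1 × 0.298^3 = 0.074310
P(M+8) = 0.298^4 = 0.007886
The M+2 peak is largest (0.412371); scaling to 100 gives 58.89 : 100.00 : 63.68 : 18.02 : 1.91.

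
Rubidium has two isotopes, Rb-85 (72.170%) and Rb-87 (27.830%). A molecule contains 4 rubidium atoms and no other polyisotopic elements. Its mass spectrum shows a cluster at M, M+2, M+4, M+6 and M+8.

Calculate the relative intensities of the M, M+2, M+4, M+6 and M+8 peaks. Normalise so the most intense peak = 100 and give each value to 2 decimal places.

Each Rb atom is independently Rb-85 (p = 0.72170) or Rb-87 (q = 0.27830); the cluster is the binomial expansion (p + q)^4.
P(M) = 0.72170^4 = 0.271286
P(M+2) = 4 × 0.72170^3 × 0.27830^1 = 0.418450
P(M+4) = 6 × 0.72170^2 × 0.27830^2 = 0.242042
P(M+6) = 4 × 0.72170^1 × 0.27830^3 = 0.062224
P(M+8) = 0.27830^4 = 0.005999
The M+2 peak is largest (0.418450); scaling to 100 gives 64.83 : 100.00 : 57.84 : 14.87 : 1.43.

64.83 : 100.00 : 57.84 : 14.87 : 1.43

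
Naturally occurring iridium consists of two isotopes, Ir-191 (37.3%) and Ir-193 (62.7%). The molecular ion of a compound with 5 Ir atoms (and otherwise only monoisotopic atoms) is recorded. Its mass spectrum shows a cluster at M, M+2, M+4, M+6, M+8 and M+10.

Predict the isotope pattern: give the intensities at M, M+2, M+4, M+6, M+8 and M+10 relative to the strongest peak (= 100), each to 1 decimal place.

2.1 : 17.7 : 59.5 : 100.0 : 84.0 : 28.3

Each Ir atom is independently Ir-191 (p = 0.373) or Ir-193 (q = 0.627); the cluster is the binomial expansion (p + q)^5.
P(M) = 0.373^5 = 0.007220
P(M+2) = 5 × 0.373^4 × 0.627^1 = 0.060684
P(M+4) = 10 × 0.373^3 × 0.627^2 = 0.204015
P(M+6) = 10 × 0.373^2 × 0.627^3 = 0.342942
P(M+8) = 5 × 0.373^1 × 0.627^4 = 0.288237
P(M+10) = 0.627^5 = 0.096903
The M+6 peak is largest (0.342942); scaling to 100 gives 2.1 : 17.7 : 59.5 : 100.0 : 84.0 : 28.3.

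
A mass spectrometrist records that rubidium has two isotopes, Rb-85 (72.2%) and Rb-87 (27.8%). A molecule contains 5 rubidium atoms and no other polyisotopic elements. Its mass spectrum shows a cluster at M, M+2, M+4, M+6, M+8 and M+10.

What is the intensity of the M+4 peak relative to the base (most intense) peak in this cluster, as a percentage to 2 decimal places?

Term probabilities: M 0.1962, M+2 0.3777, M+4 0.2909, M+6 0.1120, M+8 0.0216, M+10 0.0017. Base peak = M+2.
P(M+2) = C(5,1) × 0.722^4 × 0.278^1 = 5 × 0.27173701 × 0.2780 = 0.377714 (base)
P(M+4) = C(5,2) × 0.722^3 × 0.278^2 = 10 × 0.37636705 × 0.077284 = 0.290872
Relative intensity = 0.290872 / 0.377714 × 100 = 77.01

77.01%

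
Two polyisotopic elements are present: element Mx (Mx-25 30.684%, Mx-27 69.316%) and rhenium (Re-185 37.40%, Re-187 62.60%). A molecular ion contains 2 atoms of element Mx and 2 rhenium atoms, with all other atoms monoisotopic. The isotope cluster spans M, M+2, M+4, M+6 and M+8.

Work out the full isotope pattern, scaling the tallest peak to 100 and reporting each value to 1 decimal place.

Element Mx pattern (n=2): 0.09415079 : 0.42537843 : 0.48047079
Rhenium pattern (n=2): 0.139876 : 0.468248 : 0.391876
Convolve the two distributions (both contribute in 2-u steps):
  M: 0.09415079×0.139876 = 0.013169
  M+2: 0.09415079×0.468248 + 0.42537843×0.139876 = 0.103586
  M+4: 0.09415079×0.391876 + 0.42537843×0.468248 + 0.48047079×0.139876 = 0.303284
  M+6: 0.42537843×0.391876 + 0.48047079×0.468248 = 0.391675
  M+8: 0.48047079×0.391876 = 0.188285
Scale to base peak (0.391675) = 100: 3.4 : 26.4 : 77.4 : 100.0 : 48.1

3.4 : 26.4 : 77.4 : 100.0 : 48.1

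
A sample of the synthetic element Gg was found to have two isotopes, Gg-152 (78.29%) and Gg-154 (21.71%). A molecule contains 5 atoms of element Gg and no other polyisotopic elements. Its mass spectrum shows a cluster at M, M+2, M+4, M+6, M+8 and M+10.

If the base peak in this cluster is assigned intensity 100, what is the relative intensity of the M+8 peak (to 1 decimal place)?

Term probabilities: M 0.2941, M+2 0.4078, M+4 0.2262, M+6 0.0627, M+8 0.0087, M+10 0.0005. Base peak = M+2.
P(M+2) = C(5,1) × 0.7829^4 × 0.2171^1 = 5 × 0.37568614 × 0.2171 = 0.407807 (base)
P(M+8) = C(5,4) × 0.7829^1 × 0.2171^4 = 5 × 0.7829 × 0.00222146 = 0.008696
Relative intensity = 0.008696 / 0.407807 × 100 = 2.1

2.1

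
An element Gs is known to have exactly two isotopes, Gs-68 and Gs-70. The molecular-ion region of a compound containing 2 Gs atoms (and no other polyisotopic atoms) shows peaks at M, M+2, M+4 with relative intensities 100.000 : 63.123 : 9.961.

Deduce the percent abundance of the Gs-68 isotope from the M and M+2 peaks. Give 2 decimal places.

If p is the fraction of Gs that is Gs-68, then I(M+2)/I(M) = [C(2,1)·p^1·(1−p)] / p^2 = 2·(1−p)/p = 63.123/100.000 = 0.6312
(1−p)/p = 0.6312/2 = 0.3156  ⇒  p = 1/(1 + 0.3156) = 0.7601
Gs-68: 76.01%, Gs-70: 23.99%.

76.01%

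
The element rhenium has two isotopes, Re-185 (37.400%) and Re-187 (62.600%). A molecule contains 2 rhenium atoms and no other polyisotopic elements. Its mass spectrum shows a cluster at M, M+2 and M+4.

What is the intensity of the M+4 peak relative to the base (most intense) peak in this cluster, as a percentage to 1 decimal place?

(0.37400 + 0.62600)^2 gives M 0.1399, M+2 0.4682, M+4 0.3919; the largest is M+2.
P(M+2) = C(2,1) × 0.37400^1 × 0.62600^1 = 2 × 0.3740 × 0.6260 = 0.468248 (base)
P(M+4) = C(2,2) × 0.37400^0 × 0.62600^2 = 1 × 1.0000 × 0.391876 = 0.391876
Relative intensity = 0.391876 / 0.468248 × 100 = 83.7

83.7%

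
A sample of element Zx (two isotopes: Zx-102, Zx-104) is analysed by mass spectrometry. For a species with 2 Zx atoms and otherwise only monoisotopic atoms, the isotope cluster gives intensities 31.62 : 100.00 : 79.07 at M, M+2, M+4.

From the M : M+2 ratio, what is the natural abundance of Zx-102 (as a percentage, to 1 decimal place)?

38.7%

Let p = fractional abundance of Zx-102. I(M+2)/I(M) = [C(2,1)·p^1·(1−p)] / p^2 = 2·(1−p)/p = 100.00/31.62 = 3.1626
(1−p)/p = 3.1626/2 = 1.5813  ⇒  p = 1/(1 + 1.5813) = 0.3874
Zx-102: 38.7%, Zx-104: 61.3%.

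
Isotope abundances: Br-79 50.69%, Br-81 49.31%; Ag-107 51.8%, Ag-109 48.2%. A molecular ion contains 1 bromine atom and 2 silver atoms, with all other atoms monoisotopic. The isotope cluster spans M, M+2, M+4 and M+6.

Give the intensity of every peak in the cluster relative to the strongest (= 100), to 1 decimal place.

Bromine pattern (n=1): 0.5069 : 0.4931
Silver pattern (n=2): 0.268324 : 0.499352 : 0.232324
Convolve the two distributions (both contribute in 2-u steps):
  M: 0.5069×0.268324 = 0.136013
  M+2: 0.5069×0.499352 + 0.4931×0.268324 = 0.385432
  M+4: 0.5069×0.232324 + 0.4931×0.499352 = 0.363996
  M+6: 0.4931×0.232324 = 0.114559
Scale to base peak (0.385432) = 100: 35.3 : 100.0 : 94.4 : 29.7

35.3 : 100.0 : 94.4 : 29.7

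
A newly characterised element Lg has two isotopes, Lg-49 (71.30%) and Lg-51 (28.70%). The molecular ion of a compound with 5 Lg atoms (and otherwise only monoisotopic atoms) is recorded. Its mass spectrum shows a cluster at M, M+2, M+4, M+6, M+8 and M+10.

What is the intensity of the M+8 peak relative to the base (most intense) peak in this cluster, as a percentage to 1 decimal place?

Term probabilities: M 0.1843, M+2 0.3709, M+4 0.2986, M+6 0.1202, M+8 0.0242, M+10 0.0019. Base peak = M+2.
P(M+2) = C(5,1) × 0.7130^4 × 0.2870^1 = 5 × 0.25843904 × 0.2870 = 0.370860 (base)
P(M+8) = C(5,4) × 0.7130^1 × 0.2870^4 = 5 × 0.7130 × 0.00678465 = 0.024187
Relative intensity = 0.024187 / 0.370860 × 100 = 6.5

6.5%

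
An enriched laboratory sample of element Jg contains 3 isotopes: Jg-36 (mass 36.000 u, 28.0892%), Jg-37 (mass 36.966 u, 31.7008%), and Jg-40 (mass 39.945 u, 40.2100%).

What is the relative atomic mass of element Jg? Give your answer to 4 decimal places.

37.8925 u

Average mass = Σ (abundance × isotope mass) = 0.280892 × 36.000 + 0.317008 × 36.966 + 0.402100 × 39.945
= 10.11211 + 11.71852 + 16.06188 = 37.89251 u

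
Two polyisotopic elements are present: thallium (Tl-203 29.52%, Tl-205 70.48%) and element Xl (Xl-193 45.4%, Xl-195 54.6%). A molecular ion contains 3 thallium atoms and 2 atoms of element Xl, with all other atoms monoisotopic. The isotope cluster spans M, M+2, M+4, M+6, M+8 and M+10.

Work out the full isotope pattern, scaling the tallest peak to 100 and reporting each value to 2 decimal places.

Thallium pattern (n=3): 0.02572463 : 0.18425524 : 0.43991564 : 0.35010449
Element Xl pattern (n=2): 0.206116 : 0.495768 : 0.298116
Convolve the two distributions (both contribute in 2-u steps):
  M: 0.02572463×0.206116 = 0.005302
  M+2: 0.02572463×0.495768 + 0.18425524×0.206116 = 0.050731
  M+4: 0.02572463×0.298116 + 0.18425524×0.495768 + 0.43991564×0.206116 = 0.189690
  M+6: 0.18425524×0.298116 + 0.43991564×0.495768 + 0.35010449×0.206116 = 0.345188
  M+8: 0.43991564×0.298116 + 0.35010449×0.495768 = 0.304716
  M+10: 0.35010449×0.298116 = 0.104372
Scale to base peak (0.345188) = 100: 1.54 : 14.70 : 54.95 : 100.00 : 88.28 : 30.24

1.54 : 14.70 : 54.95 : 100.00 : 88.28 : 30.24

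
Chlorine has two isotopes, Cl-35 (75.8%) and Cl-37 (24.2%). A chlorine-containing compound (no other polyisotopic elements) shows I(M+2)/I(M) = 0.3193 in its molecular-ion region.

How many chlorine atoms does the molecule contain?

For n independent Cl atoms, I(M+2)/I(M) = n · (abundance Cl-37) / (abundance Cl-35) = n · 0.242/0.758.
n = 0.3193 × 0.758/0.242 = 1.00 ≈ 1

1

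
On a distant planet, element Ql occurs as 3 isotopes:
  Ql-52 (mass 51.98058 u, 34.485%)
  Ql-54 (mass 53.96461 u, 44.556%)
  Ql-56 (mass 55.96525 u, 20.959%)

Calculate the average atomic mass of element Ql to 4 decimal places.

53.6997 u

Average mass = Σ (abundance × isotope mass) = 0.34485 × 51.98058 + 0.44556 × 53.96461 + 0.20959 × 55.96525
= 17.925503 + 24.044472 + 11.729757 = 53.699732 u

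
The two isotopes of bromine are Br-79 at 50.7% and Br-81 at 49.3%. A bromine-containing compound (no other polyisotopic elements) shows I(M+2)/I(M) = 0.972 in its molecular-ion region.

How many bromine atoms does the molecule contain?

The M+2/M ratio from n Br atoms is n · q/p = n · 0.493/0.507.
n = 0.972 × 0.507/0.493 = 1.00 ≈ 1

1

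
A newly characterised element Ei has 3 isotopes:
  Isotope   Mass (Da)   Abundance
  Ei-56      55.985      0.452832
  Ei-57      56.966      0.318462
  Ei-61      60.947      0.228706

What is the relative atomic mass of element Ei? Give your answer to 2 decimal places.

The abundance-weighted mean is 0.452832 × 55.985 + 0.318462 × 56.966 + 0.228706 × 60.947
= 25.3518 + 18.1415 + 13.9389 = 57.4322 Da

57.43 Da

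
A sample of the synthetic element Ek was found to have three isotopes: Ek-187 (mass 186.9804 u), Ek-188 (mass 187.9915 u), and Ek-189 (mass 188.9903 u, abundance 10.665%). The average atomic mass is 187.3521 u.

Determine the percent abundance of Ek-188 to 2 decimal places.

The remaining 89.335% is split between Ek-187 (fraction x) and Ek-188 (fraction 0.89335 − x).
Substituting: 186.9804x + 187.9915(0.89335 − x) = 167.196284505
(186.9804 − 187.9915)x = -0.74592202  ⇒  x = 0.73773, y = 0.15562
Ek-187: 73.77%, Ek-188: 15.56%.

15.56%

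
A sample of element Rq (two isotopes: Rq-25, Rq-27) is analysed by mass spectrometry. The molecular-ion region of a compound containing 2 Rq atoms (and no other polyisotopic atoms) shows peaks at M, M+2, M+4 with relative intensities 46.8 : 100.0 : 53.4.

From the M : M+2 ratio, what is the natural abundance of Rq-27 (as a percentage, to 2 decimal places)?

If p is the fraction of Rq that is Rq-25, then I(M+2)/I(M) = [C(2,1)·p^1·(1−p)] / p^2 = 2·(1−p)/p = 100.0/46.8 = 2.1368
(1−p)/p = 2.1368/2 = 1.0684  ⇒  p = 1/(1 + 1.0684) = 0.4835
Rq-25: 48.35%, Rq-27: 51.65%.

51.65%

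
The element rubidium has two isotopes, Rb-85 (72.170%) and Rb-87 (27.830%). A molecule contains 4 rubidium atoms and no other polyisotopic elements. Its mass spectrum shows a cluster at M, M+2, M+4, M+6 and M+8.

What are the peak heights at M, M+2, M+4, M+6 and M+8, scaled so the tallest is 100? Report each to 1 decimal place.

64.8 : 100.0 : 57.8 : 14.9 : 1.4

The 4 Rb atoms are independent, so intensities follow the terms of (0.72170 + 0.27830)^4.
P(M) = 0.72170^4 = 0.271286
P(M+2) = 4 × 0.72170^3 × 0.27830^1 = 0.418450
P(M+4) = 6 × 0.72170^2 × 0.27830^2 = 0.242042
P(M+6) = 4 × 0.72170^1 × 0.27830^3 = 0.062224
P(M+8) = 0.27830^4 = 0.005999
The M+2 peak is largest (0.418450); scaling to 100 gives 64.8 : 100.0 : 57.8 : 14.9 : 1.4.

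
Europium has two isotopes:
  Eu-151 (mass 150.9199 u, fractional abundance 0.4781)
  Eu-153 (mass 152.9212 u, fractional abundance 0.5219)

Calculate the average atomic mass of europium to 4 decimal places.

Ar = Σ fᵢ·mᵢ = 0.4781 × 150.9199 + 0.5219 × 152.9212
= 72.15480 + 79.80957 = 151.96437 u

151.9644 u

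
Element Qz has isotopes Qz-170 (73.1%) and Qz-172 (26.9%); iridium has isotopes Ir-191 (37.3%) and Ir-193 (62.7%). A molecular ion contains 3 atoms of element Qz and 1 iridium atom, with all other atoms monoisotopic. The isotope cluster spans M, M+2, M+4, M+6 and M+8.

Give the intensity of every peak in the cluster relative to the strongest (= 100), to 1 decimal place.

Element Qz pattern (n=3): 0.39061789 : 0.43122933 : 0.15868767 : 0.01946511
Iridium pattern (n=1): 0.3730 : 0.6270
Convolve the two distributions (both contribute in 2-u steps):
  M: 0.39061789×0.3730 = 0.145700
  M+2: 0.39061789×0.6270 + 0.43122933×0.3730 = 0.405766
  M+4: 0.43122933×0.6270 + 0.15868767×0.3730 = 0.329571
  M+6: 0.15868767×0.6270 + 0.01946511×0.3730 = 0.106758
  M+8: 0.01946511×0.6270 = 0.012205
Scale to base peak (0.405766) = 100: 35.9 : 100.0 : 81.2 : 26.3 : 3.0

35.9 : 100.0 : 81.2 : 26.3 : 3.0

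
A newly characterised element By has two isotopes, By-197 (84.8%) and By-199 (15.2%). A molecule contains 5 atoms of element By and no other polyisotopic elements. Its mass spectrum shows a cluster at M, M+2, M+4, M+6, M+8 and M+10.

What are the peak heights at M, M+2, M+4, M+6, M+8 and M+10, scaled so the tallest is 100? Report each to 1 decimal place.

Each By atom is independently By-197 (p = 0.848) or By-199 (q = 0.152); the cluster is the binomial expansion (p + q)^5.
P(M) = 0.848^5 = 0.438510
P(M+2) = 5 × 0.848^4 × 0.152^1 = 0.393004
P(M+4) = 10 × 0.848^3 × 0.152^2 = 0.140888
P(M+6) = 10 × 0.848^2 × 0.152^3 = 0.025254
P(M+8) = 5 × 0.848^1 × 0.152^4 = 0.002263
P(M+10) = 0.152^5 = 0.000081
The M peak is largest (0.438510); scaling to 100 gives 100.0 : 89.6 : 32.1 : 5.8 : 0.5 : 0.0.

100.0 : 89.6 : 32.1 : 5.8 : 0.5 : 0.0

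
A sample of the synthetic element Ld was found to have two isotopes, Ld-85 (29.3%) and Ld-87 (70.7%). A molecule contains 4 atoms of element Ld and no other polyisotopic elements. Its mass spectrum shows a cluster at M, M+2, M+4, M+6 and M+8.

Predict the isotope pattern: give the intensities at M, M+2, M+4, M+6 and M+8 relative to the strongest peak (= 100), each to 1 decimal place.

1.8 : 17.2 : 62.2 : 100.0 : 60.3

Expanding (0.293 + 0.707)^4:
P(M) = 0.293^4 = 0.007370
P(M+2) = 4 × 0.293^3 × 0.707^1 = 0.071135
P(M+4) = 6 × 0.293^2 × 0.707^2 = 0.257469
P(M+6) = 4 × 0.293^1 × 0.707^3 = 0.414177
P(M+8) = 0.707^4 = 0.249849
The M+6 peak is largest (0.414177); scaling to 100 gives 1.8 : 17.2 : 62.2 : 100.0 : 60.3.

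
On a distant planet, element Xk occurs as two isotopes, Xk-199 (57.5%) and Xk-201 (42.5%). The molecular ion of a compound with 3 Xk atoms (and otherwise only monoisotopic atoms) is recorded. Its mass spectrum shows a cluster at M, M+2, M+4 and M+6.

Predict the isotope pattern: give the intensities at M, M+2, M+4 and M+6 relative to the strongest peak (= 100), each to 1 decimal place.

45.1 : 100.0 : 73.9 : 18.2

The 3 Xk atoms are independent, so intensities follow the terms of (0.575 + 0.425)^3.
P(M) = 0.575^3 = 0.190109
P(M+2) = 3 × 0.575^2 × 0.425^1 = 0.421547
P(M+4) = 3 × 0.575^1 × 0.425^2 = 0.311578
P(M+6) = 0.425^3 = 0.076766
The M+2 peak is largest (0.421547); scaling to 100 gives 45.1 : 100.0 : 73.9 : 18.2.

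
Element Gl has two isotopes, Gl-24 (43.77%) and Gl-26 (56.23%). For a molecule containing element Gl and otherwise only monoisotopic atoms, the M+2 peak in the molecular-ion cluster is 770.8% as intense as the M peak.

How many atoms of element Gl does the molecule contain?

With n Gl atoms, P(M+2)/P(M) = C(n,1)·p^(n−1)q / p^n = n·q/p = n · 0.5623/0.4377.
n = 7.708 × 0.4377/0.5623 = 6.00 ≈ 6

6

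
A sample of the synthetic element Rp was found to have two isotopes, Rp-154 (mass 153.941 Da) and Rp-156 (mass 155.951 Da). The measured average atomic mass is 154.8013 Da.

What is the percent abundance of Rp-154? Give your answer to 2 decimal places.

57.20%

With x = fraction of Rp-154 (so Rp-156 is 1 − x):
153.941·x + 155.951·(1 − x) = 154.8013
(153.941 − 155.951)·x = 154.8013 − 155.951
x = -1.1497 / -2.010 = 0.57199 → 57.20% Rp-154, 42.80% Rp-156.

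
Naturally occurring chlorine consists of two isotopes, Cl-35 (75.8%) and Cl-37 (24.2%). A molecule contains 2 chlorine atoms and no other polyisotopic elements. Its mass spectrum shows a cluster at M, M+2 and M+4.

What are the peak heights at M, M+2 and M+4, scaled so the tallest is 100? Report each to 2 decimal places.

100.00 : 63.85 : 10.19

The 2 Cl atoms are independent, so intensities follow the terms of (0.758 + 0.242)^2.
P(M) = 0.758^2 = 0.574564
P(M+2) = 2 × 0.758^1 × 0.242^1 = 0.366872
P(M+4) = 0.242^2 = 0.058564
The M peak is largest (0.574564); scaling to 100 gives 100.00 : 63.85 : 10.19.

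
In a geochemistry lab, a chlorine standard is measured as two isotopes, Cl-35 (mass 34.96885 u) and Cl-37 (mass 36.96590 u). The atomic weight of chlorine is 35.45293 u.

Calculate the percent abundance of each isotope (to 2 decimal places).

Let x be the fractional abundance of Cl-35; then Cl-37 has abundance 1 − x.
34.96885·x + 36.96590·(1 − x) = 35.45293
(34.96885 − 36.96590)·x = 35.45293 − 36.96590
x = -1.51297 / -1.99705 = 0.75760 → 75.76% Cl-35, 24.24% Cl-37.

Cl-35: 75.76%, Cl-37: 24.24%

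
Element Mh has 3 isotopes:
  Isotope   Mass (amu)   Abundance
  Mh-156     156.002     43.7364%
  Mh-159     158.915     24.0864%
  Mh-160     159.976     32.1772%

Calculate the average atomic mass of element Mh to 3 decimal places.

157.982 amu

The abundance-weighted mean is 0.437364 × 156.002 + 0.240864 × 158.915 + 0.321772 × 159.976
= 68.2297 + 38.2769 + 51.4758 = 157.9824 amu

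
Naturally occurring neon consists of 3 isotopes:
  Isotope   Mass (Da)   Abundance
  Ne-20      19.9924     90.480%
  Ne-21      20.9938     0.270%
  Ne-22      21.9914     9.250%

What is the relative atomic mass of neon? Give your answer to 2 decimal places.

20.18 Da

The abundance-weighted mean is 0.90480 × 19.9924 + 0.00270 × 20.9938 + 0.09250 × 21.9914
= 18.08912 + 0.05668 + 2.03420 = 20.18000 Da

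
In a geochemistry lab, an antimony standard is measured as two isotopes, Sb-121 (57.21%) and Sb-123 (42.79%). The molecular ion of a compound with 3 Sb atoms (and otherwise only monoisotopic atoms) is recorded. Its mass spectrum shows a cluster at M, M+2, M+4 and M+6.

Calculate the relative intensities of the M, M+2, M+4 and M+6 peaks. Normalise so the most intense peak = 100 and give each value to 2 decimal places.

44.57 : 100.00 : 74.79 : 18.65

Each Sb atom is independently Sb-121 (p = 0.5721) or Sb-123 (q = 0.4279); the cluster is the binomial expansion (p + q)^3.
P(M) = 0.5721^3 = 0.187247
P(M+2) = 3 × 0.5721^2 × 0.4279^1 = 0.420153
P(M+4) = 3 × 0.5721^1 × 0.4279^2 = 0.314252
P(M+6) = 0.4279^3 = 0.078348
The M+2 peak is largest (0.420153); scaling to 100 gives 44.57 : 100.00 : 74.79 : 18.65.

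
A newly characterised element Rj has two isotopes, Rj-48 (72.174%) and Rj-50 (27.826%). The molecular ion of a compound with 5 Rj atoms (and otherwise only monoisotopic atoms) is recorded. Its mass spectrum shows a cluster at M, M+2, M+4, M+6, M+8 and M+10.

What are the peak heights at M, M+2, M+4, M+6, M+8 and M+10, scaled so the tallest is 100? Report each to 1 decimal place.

51.9 : 100.0 : 77.1 : 29.7 : 5.7 : 0.4

Expanding (0.72174 + 0.27826)^5:
P(M) = 0.72174^5 = 0.195841
P(M+2) = 5 × 0.72174^4 × 0.27826^1 = 0.377523
P(M+4) = 10 × 0.72174^3 × 0.27826^2 = 0.291101
P(M+6) = 10 × 0.72174^2 × 0.27826^3 = 0.112231
P(M+8) = 5 × 0.72174^1 × 0.27826^4 = 0.021635
P(M+10) = 0.27826^5 = 0.001668
The M+2 peak is largest (0.377523); scaling to 100 gives 51.9 : 100.0 : 77.1 : 29.7 : 5.7 : 0.4.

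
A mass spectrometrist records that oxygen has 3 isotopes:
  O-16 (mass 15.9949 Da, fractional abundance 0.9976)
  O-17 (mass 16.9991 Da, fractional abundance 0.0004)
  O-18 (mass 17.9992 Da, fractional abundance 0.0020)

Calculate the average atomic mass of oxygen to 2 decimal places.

16.00 Da

Weight each isotope mass by its fractional abundance: 0.9976 × 15.9949 + 0.0004 × 16.9991 + 0.0020 × 17.9992
= 15.95651 + 0.00680 + 0.03600 = 15.99931 Da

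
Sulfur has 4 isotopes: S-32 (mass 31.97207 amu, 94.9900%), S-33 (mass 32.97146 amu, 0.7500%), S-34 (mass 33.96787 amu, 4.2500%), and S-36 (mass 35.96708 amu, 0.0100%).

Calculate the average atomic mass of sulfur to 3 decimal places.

32.065 amu

The abundance-weighted mean is 0.949900 × 31.97207 + 0.007500 × 32.97146 + 0.042500 × 33.96787 + 0.000100 × 35.96708
= 30.370269 + 0.247286 + 1.443634 + 0.003597 = 32.064786 amu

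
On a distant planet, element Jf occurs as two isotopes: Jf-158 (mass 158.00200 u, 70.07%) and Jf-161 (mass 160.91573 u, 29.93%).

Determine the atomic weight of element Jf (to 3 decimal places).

158.874 u

Weight each isotope mass by its fractional abundance: 0.7007 × 158.00200 + 0.2993 × 160.91573
= 110.712001 + 48.162078 = 158.874079 u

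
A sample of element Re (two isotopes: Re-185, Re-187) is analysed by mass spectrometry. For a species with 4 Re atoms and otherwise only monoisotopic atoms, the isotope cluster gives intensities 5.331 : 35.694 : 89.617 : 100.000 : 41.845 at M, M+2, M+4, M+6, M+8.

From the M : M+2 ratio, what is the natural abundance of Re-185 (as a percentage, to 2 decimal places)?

37.40%

If p is the fraction of Re that is Re-185, then I(M+2)/I(M) = [C(4,1)·p^3·(1−p)] / p^4 = 4·(1−p)/p = 35.694/5.331 = 6.6956
(1−p)/p = 6.6956/4 = 1.6739  ⇒  p = 1/(1 + 1.6739) = 0.3740
Re-185: 37.40%, Re-187: 62.60%.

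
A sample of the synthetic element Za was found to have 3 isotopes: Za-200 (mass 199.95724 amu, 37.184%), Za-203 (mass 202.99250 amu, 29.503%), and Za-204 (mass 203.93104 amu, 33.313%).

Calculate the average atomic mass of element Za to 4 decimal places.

Average mass = Σ (abundance × isotope mass) = 0.37184 × 199.95724 + 0.29503 × 202.99250 + 0.33313 × 203.93104
= 74.352100 + 59.888877 + 67.935547 = 202.176524 amu

202.1765 amu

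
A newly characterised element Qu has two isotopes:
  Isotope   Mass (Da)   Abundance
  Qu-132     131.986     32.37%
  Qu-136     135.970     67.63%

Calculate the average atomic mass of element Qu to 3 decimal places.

134.680 Da

Weight each isotope mass by its fractional abundance: 0.3237 × 131.986 + 0.6763 × 135.970
= 42.7239 + 91.9565 = 134.6804 Da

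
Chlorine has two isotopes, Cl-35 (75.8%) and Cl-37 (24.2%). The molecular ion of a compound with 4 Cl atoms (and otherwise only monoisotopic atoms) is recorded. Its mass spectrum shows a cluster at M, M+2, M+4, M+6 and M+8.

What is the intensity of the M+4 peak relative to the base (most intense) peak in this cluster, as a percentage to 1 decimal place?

(0.758 + 0.242)^4 gives M 0.3301, M+2 0.4216, M+4 0.2019, M+6 0.0430, M+8 0.0034; the largest is M+2.
P(M+2) = C(4,1) × 0.758^3 × 0.242^1 = 4 × 0.43551951 × 0.2420 = 0.421583 (base)
P(M+4) = C(4,2) × 0.758^2 × 0.242^2 = 6 × 0.574564 × 0.058564 = 0.201893
Relative intensity = 0.201893 / 0.421583 × 100 = 47.9

47.9%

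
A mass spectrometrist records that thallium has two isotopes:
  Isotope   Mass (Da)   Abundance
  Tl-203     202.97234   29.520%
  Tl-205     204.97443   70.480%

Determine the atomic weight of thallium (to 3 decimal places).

204.383 Da

Weight each isotope mass by its fractional abundance: 0.29520 × 202.97234 + 0.70480 × 204.97443
= 59.917435 + 144.465978 = 204.383413 Da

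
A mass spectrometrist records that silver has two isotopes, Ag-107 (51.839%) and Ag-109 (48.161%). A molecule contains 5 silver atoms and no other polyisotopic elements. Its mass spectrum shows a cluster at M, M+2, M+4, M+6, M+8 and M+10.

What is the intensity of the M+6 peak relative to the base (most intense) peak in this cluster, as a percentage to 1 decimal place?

(0.51839 + 0.48161)^5 gives M 0.0374, M+2 0.1739, M+4 0.3231, M+6 0.3002, M+8 0.1394, M+10 0.0259; the largest is M+4.
P(M+4) = C(5,2) × 0.51839^3 × 0.48161^2 = 10 × 0.13930601 × 0.23194819 = 0.323118 (base)
P(M+6) = C(5,3) × 0.51839^2 × 0.48161^3 = 10 × 0.26872819 × 0.11170857 = 0.300192
Relative intensity = 0.300192 / 0.323118 × 100 = 92.9

92.9%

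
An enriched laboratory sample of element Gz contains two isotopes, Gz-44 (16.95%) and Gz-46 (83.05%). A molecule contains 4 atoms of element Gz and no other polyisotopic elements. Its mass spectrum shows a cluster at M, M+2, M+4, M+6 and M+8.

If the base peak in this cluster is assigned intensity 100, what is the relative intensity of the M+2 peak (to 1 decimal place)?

Term probabilities: M 0.0008, M+2 0.0162, M+4 0.1189, M+6 0.3884, M+8 0.4757. Base peak = M+8.
P(M+8) = C(4,4) × 0.1695^0 × 0.8305^4 = 1 × 1.0000 × 0.47572782 = 0.475728 (base)
P(M+2) = C(4,1) × 0.1695^3 × 0.8305^1 = 4 × 0.00486978 × 0.8305 = 0.016177
Relative intensity = 0.016177 / 0.475728 × 100 = 3.4

3.4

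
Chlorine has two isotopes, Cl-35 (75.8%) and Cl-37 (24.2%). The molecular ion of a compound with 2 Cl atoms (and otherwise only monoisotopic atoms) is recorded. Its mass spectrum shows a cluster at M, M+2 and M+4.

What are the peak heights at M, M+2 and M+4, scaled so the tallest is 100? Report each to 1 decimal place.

Expanding (0.758 + 0.242)^2:
P(M) = 0.758^2 = 0.574564
P(M+2) = 2 × 0.758^1 × 0.242^1 = 0.366872
P(M+4) = 0.242^2 = 0.058564
The M peak is largest (0.574564); scaling to 100 gives 100.0 : 63.9 : 10.2.

100.0 : 63.9 : 10.2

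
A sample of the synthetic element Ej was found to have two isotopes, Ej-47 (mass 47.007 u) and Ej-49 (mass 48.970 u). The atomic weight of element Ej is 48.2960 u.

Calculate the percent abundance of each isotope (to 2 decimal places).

Ej-47: 34.34%, Ej-49: 65.66%

Let x be the fractional abundance of Ej-47; then Ej-49 has abundance 1 − x.
47.007·x + 48.970·(1 − x) = 48.2960
(47.007 − 48.970)·x = 48.2960 − 48.970
x = -0.6740 / -1.963 = 0.34335 → 34.34% Ej-47, 65.66% Ej-49.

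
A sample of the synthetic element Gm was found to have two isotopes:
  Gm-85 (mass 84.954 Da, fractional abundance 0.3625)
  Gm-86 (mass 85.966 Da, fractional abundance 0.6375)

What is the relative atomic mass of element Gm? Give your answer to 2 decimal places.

85.60 Da

Average mass = Σ (abundance × isotope mass) = 0.3625 × 84.954 + 0.6375 × 85.966
= 30.7958 + 54.8033 = 85.5991 Da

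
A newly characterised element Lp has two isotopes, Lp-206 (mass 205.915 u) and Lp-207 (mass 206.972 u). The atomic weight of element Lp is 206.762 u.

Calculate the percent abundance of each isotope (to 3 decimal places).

Writing the weighted mean with unknown fraction x of Lp-206:
205.915·x + 206.972·(1 − x) = 206.762
(205.915 − 206.972)·x = 206.762 − 206.972
x = -0.210 / -1.057 = 0.19868 → 19.868% Lp-206, 80.132% Lp-207.

Lp-206: 19.868%, Lp-207: 80.132%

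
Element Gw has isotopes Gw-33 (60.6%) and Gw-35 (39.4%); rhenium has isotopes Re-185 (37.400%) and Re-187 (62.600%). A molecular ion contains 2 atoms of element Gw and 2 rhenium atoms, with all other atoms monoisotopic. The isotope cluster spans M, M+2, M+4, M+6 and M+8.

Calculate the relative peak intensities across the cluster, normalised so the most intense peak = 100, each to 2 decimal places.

Element Gw pattern (n=2): 0.367236 : 0.477528 : 0.155236
Rhenium pattern (n=2): 0.139876 : 0.468248 : 0.391876
Convolve the two distributions (both contribute in 2-u steps):
  M: 0.367236×0.139876 = 0.051368
  M+2: 0.367236×0.468248 + 0.477528×0.139876 = 0.238752
  M+4: 0.367236×0.391876 + 0.477528×0.468248 + 0.155236×0.139876 = 0.389226
  M+6: 0.477528×0.391876 + 0.155236×0.468248 = 0.259821
  M+8: 0.155236×0.391876 = 0.060833
Scale to base peak (0.389226) = 100: 13.20 : 61.34 : 100.00 : 66.75 : 15.63

13.20 : 61.34 : 100.00 : 66.75 : 15.63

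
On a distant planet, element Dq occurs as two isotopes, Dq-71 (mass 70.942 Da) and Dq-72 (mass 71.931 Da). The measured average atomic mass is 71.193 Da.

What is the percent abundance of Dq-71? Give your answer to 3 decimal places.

74.621%

Let x be the fractional abundance of Dq-71; then Dq-72 has abundance 1 − x.
70.942·x + 71.931·(1 − x) = 71.193
(70.942 − 71.931)·x = 71.193 − 71.931
x = -0.738 / -0.989 = 0.74621 → 74.621% Dq-71, 25.379% Dq-72.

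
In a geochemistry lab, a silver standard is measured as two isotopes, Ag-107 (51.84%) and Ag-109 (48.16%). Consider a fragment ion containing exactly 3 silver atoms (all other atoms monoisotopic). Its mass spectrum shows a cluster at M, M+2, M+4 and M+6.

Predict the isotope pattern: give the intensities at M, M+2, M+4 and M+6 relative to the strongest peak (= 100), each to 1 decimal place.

35.9 : 100.0 : 92.9 : 28.8

Expanding (0.5184 + 0.4816)^3:
P(M) = 0.5184^3 = 0.139314
P(M+2) = 3 × 0.5184^2 × 0.4816^1 = 0.388273
P(M+4) = 3 × 0.5184^1 × 0.4816^2 = 0.360711
P(M+6) = 0.4816^3 = 0.111702
The M+2 peak is largest (0.388273); scaling to 100 gives 35.9 : 100.0 : 92.9 : 28.8.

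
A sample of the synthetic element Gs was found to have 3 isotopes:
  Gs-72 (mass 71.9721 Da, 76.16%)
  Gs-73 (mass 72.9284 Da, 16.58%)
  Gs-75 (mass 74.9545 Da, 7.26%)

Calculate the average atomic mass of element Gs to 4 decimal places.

Average mass = Σ (abundance × isotope mass) = 0.7616 × 71.9721 + 0.1658 × 72.9284 + 0.0726 × 74.9545
= 54.81395 + 12.09153 + 5.44170 = 72.34718 Da

72.3472 Da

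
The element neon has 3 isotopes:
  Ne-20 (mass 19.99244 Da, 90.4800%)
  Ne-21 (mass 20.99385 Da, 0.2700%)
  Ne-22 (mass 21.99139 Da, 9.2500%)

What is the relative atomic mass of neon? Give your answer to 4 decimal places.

Ar = Σ fᵢ·mᵢ = 0.904800 × 19.99244 + 0.002700 × 20.99385 + 0.092500 × 21.99139
= 18.089160 + 0.056683 + 2.034204 = 20.180047 Da

20.1800 Da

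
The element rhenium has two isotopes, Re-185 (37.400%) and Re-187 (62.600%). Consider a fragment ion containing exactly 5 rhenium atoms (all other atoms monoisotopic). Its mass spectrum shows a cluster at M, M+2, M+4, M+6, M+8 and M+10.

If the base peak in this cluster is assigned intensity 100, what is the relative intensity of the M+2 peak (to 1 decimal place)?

17.8

Binomial terms of (0.37400 + 0.62600)^5: M 0.0073, M+2 0.0612, M+4 0.2050, M+6 0.3431, M+8 0.2872, M+10 0.0961 → M+6 is the base peak.
P(M+6) = C(5,3) × 0.37400^2 × 0.62600^3 = 10 × 0.139876 × 0.24531438 = 0.343136 (base)
P(M+2) = C(5,1) × 0.37400^4 × 0.62600^1 = 5 × 0.0195653 × 0.6260 = 0.061239
Relative intensity = 0.061239 / 0.343136 × 100 = 17.8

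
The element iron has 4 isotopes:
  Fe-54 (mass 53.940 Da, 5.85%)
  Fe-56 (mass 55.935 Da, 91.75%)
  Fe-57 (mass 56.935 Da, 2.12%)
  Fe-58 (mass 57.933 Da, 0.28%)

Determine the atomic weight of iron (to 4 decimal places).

The abundance-weighted mean is 0.0585 × 53.940 + 0.9175 × 55.935 + 0.0212 × 56.935 + 0.0028 × 57.933
= 3.15549 + 51.32036 + 1.20702 + 0.16221 = 55.84508 Da

55.8451 Da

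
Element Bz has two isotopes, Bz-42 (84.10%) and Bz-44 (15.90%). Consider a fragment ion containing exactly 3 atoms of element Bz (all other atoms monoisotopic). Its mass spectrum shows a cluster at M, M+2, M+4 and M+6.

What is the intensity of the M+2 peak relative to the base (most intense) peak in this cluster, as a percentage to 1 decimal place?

56.7%

Binomial terms of (0.8410 + 0.1590)^3: M 0.5948, M+2 0.3374, M+4 0.0638, M+6 0.0040 → M is the base peak.
P(M) = C(3,0) × 0.8410^3 × 0.1590^0 = 1 × 0.59482332 × 1.0000 = 0.594823 (base)
P(M+2) = C(3,1) × 0.8410^2 × 0.1590^1 = 3 × 0.707281 × 0.1590 = 0.337373
Relative intensity = 0.337373 / 0.594823 × 100 = 56.7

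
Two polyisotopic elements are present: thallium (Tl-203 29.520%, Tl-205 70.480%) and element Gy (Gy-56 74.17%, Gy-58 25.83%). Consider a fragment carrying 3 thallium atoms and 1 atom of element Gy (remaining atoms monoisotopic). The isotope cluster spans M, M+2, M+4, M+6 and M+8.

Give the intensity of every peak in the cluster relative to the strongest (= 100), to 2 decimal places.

5.10 : 38.33 : 100.00 : 99.85 : 24.19

Thallium pattern (n=3): 0.02572463 : 0.18425524 : 0.43991564 : 0.35010449
Element Gy pattern (n=1): 0.7417 : 0.2583
Convolve the two distributions (both contribute in 2-u steps):
  M: 0.02572463×0.7417 = 0.019080
  M+2: 0.02572463×0.2583 + 0.18425524×0.7417 = 0.143307
  M+4: 0.18425524×0.2583 + 0.43991564×0.7417 = 0.373879
  M+6: 0.43991564×0.2583 + 0.35010449×0.7417 = 0.373303
  M+8: 0.35010449×0.2583 = 0.090432
Scale to base peak (0.373879) = 100: 5.10 : 38.33 : 100.00 : 99.85 : 24.19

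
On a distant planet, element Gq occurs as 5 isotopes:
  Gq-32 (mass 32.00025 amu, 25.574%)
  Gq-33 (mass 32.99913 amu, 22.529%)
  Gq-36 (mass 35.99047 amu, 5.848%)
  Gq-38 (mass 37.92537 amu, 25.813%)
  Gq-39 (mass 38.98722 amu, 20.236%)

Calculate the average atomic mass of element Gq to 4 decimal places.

35.4020 amu

The abundance-weighted mean is 0.25574 × 32.00025 + 0.22529 × 32.99913 + 0.05848 × 35.99047 + 0.25813 × 37.92537 + 0.20236 × 38.98722
= 8.183744 + 7.434374 + 2.104723 + 9.789676 + 7.889454 = 35.401971 amu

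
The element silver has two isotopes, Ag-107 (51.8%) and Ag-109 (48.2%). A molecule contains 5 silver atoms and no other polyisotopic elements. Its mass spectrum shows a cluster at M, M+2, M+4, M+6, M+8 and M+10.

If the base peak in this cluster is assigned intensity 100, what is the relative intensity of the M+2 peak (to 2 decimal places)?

53.73

(0.518 + 0.482)^5 gives M 0.0373, M+2 0.1735, M+4 0.3229, M+6 0.3005, M+8 0.1398, M+10 0.0260; the largest is M+4.
P(M+4) = C(5,2) × 0.518^3 × 0.482^2 = 10 × 0.13899183 × 0.232324 = 0.322911 (base)
P(M+2) = C(5,1) × 0.518^4 × 0.482^1 = 5 × 0.07199777 × 0.4820 = 0.173515
Relative intensity = 0.173515 / 0.322911 × 100 = 53.73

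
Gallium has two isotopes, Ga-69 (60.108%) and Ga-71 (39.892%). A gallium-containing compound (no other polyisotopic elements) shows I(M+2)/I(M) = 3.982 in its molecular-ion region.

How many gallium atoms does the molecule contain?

6

For n independent Ga atoms, I(M+2)/I(M) = n · (abundance Ga-71) / (abundance Ga-69) = n · 0.39892/0.60108.
n = 3.982 × 0.60108/0.39892 = 6.00 ≈ 6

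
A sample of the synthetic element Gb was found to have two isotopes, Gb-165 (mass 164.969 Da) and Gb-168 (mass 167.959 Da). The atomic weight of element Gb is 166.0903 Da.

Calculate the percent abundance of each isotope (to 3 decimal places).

Writing the weighted mean with unknown fraction x of Gb-165:
164.969·x + 167.959·(1 − x) = 166.0903
(164.969 − 167.959)·x = 166.0903 − 167.959
x = -1.8687 / -2.990 = 0.62498 → 62.498% Gb-165, 37.502% Gb-168.

Gb-165: 62.498%, Gb-168: 37.502%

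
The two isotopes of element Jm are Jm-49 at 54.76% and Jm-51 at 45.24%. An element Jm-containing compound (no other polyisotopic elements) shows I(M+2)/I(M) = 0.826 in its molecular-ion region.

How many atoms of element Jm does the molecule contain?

1

The M+2/M ratio from n Jm atoms is n · q/p = n · 0.4524/0.5476.
n = 0.826 × 0.5476/0.4524 = 1.00 ≈ 1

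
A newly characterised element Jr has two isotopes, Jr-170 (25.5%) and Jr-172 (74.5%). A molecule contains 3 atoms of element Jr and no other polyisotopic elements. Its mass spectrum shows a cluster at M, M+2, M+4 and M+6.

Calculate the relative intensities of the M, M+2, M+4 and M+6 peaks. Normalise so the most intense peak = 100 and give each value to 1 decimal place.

3.9 : 34.2 : 100.0 : 97.4

Each Jr atom is independently Jr-170 (p = 0.255) or Jr-172 (q = 0.745); the cluster is the binomial expansion (p + q)^3.
P(M) = 0.255^3 = 0.016581
P(M+2) = 3 × 0.255^2 × 0.745^1 = 0.145331
P(M+4) = 3 × 0.255^1 × 0.745^2 = 0.424594
P(M+6) = 0.745^3 = 0.413494
The M+4 peak is largest (0.424594); scaling to 100 gives 3.9 : 34.2 : 100.0 : 97.4.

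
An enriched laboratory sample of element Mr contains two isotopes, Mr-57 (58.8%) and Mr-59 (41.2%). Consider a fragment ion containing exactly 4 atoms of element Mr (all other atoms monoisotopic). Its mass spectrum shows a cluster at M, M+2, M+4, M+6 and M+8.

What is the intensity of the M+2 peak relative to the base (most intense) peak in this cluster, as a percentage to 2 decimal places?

(0.588 + 0.412)^4 gives M 0.1195, M+2 0.3350, M+4 0.3521, M+6 0.1645, M+8 0.0288; the largest is M+4.
P(M+4) = C(4,2) × 0.588^2 × 0.412^2 = 6 × 0.345744 × 0.169744 = 0.352128 (base)
P(M+2) = C(4,1) × 0.588^3 × 0.412^1 = 4 × 0.20329747 × 0.4120 = 0.335034
Relative intensity = 0.335034 / 0.352128 × 100 = 95.15

95.15%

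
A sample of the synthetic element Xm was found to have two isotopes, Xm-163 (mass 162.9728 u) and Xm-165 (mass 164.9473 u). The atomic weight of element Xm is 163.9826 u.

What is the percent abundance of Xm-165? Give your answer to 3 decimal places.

With x = fraction of Xm-163 (so Xm-165 is 1 − x):
162.9728·x + 164.9473·(1 − x) = 163.9826
(162.9728 − 164.9473)·x = 163.9826 − 164.9473
x = -0.9647 / -1.9745 = 0.48858 → 48.858% Xm-163, 51.142% Xm-165.

51.142%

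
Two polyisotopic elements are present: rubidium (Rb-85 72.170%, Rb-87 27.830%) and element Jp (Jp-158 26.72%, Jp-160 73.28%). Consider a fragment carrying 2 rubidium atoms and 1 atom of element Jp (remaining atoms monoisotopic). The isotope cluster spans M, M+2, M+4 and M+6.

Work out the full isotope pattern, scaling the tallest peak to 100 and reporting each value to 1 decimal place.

28.5 : 100.0 : 64.4 : 11.6

Rubidium pattern (n=2): 0.52085089 : 0.40169822 : 0.07745089
Element Jp pattern (n=1): 0.2672 : 0.7328
Convolve the two distributions (both contribute in 2-u steps):
  M: 0.52085089×0.2672 = 0.139171
  M+2: 0.52085089×0.7328 + 0.40169822×0.2672 = 0.489013
  M+4: 0.40169822×0.7328 + 0.07745089×0.2672 = 0.315059
  M+6: 0.07745089×0.7328 = 0.056756
Scale to base peak (0.489013) = 100: 28.5 : 100.0 : 64.4 : 11.6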